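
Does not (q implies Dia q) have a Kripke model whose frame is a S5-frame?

1. not (q implies Dia q), 0
2. q, 0
3. not Dia q, 0
4. not q, 0
Accessibility: 0R0
Branch closes: q and not q both at 0.
Every branch closes; the branch above is one of them.

No, unsatisfiable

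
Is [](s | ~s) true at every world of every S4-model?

Tableau for the negation ~[](s | ~s):
1. ~[](s | ~s), 0
2. ~(s | ~s), 1   [~[]-rule on 1: fresh world 1, 0R1]
3. ~s, 1   [~|-rule on 2]
4. s, 1   [~|-rule on 2]
Accessibility: 0R0, 0R1, 1R1
Branch closes: s and ~s both at 1.
All branches of the negation close; one closing branch shown above.

Yes, valid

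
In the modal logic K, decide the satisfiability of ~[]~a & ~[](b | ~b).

Unsatisfiable

1. ~[]~a & ~[](b | ~b), 0
2. ~[]~a, 0   [&-rule on 1]
3. ~[](b | ~b), 0   [&-rule on 1]
4. a, 1   [~[]-rule on 2: fresh world 1, 0R1]
5. ~(b | ~b), 2   [~[]-rule on 3: fresh world 2, 0R2]
6. ~b, 2   [~|-rule on 5]
7. b, 2   [~|-rule on 5]
Accessibility: 0R1, 0R2
Branch closes: b and ~b both at 2.
All branches of the tableau close; one closing branch shown above.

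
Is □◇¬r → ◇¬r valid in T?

Tableau for the negation ¬(□◇¬r → ◇¬r):
1. ¬(□◇¬r → ◇¬r), 0
2. □◇¬r, 0   [¬→-rule on 1]
3. ¬◇¬r, 0   [¬→-rule on 1]
4. ◇¬r, 0   [□-rule on 2 via 0R0]
5. r, 0   [¬◇-rule on 3 via 0R0]
6. ¬r, 1   [◇-rule on 4: fresh world 1, 0R1]
7. ◇¬r, 1   [□-rule on 2 via 0R1]
8. r, 1   [¬◇-rule on 3 via 0R1]
Accessibility: 0R0, 0R1, 1R1
Branch closes: r and ¬r both at 1.
All branches of the negation close; one closing branch shown above.

Valid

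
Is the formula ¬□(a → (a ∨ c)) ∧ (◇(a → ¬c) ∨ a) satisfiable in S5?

1. ¬□(a → (a ∨ c)) ∧ (◇(a → ¬c) ∨ a), u
2. ¬□(a → (a ∨ c)), u   [∧-rule on 1]
3. ◇(a → ¬c) ∨ a, u   [∧-rule on 1]
4. a, u   [∨-rule on 3 (branches; this branch)]
5. ¬(a → (a ∨ c)), v   [¬□-rule on 2: fresh world v, uRv]
6. a, v   [¬→-rule on 5]
7. ¬(a ∨ c), v   [¬→-rule on 5]
8. ¬a, v   [¬∨-rule on 7]
9. ¬c, v   [¬∨-rule on 7]
Accessibility: uRu, uRv, vRu, vRv
Branch closes: a and ¬a both at v.
Every branch closes; the branch above is one of them.

Unsatisfiable (every branch closes)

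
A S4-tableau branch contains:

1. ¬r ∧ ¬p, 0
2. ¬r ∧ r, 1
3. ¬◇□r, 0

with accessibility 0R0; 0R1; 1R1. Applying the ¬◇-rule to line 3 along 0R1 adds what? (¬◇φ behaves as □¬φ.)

¬□r, 1

¬◇φ behaves as □¬φ: propagate the negated body to each accessible world.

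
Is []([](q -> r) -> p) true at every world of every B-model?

Tableau for the negation ~[]([](q -> r) -> p):
1. ~[]([](q -> r) -> p), w0
2. ~([](q -> r) -> p), w1
3. [](q -> r), w1
4. ~p, w1
5. q -> r, w0
6. q -> r, w1
7. r, w0
8. r, w1
Accessibility: w0Rw0, w0Rw1, w1Rw0, w1Rw1
The negation has an open branch (countermodel exists).

Invalid (countermodel exists)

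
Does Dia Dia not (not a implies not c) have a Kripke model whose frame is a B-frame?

Satisfiable (open branch found)

1. Dia Dia not (not a implies not c), w0
2. Dia not (not a implies not c), w1
3. not (not a implies not c), w2
4. not a, w2
5. c, w2
Accessibility: w0Rw0, w0Rw1, w1Rw0, w1Rw1, w1Rw2, w2Rw1, w2Rw2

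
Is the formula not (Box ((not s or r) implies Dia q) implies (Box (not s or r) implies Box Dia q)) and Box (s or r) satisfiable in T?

1. not (Box ((not s or r) implies Dia q) implies (Box (not s or r) implies Box Dia q)) and Box (s or r), 0
2. not (Box ((not s or r) implies Dia q) implies (Box (not s or r) implies Box Dia q)), 0
3. Box (s or r), 0
4. Box ((not s or r) implies Dia q), 0
5. not (Box (not s or r) implies Box Dia q), 0
6. Box (not s or r), 0
7. not Box Dia q, 0
8. s or r, 0
9. (not s or r) implies Dia q, 0
10. not s or r, 0
11. r, 0
12. Dia q, 0
13. not Dia q, 1
14. s or r, 1
15. (not s or r) implies Dia q, 1
16. not s or r, 1
17. not q, 1
18. r, 1
19. Dia q, 1
20. q, 2
21. s or r, 2
22. (not s or r) implies Dia q, 2
23. not s or r, 2
24. r, 2
25. Dia q, 2
26. q, 3
27. not q, 3
Accessibility: 0R0, 0R1, 0R2, 1R1, 1R3, 2R2, 3R3
Branch closes: q and not q both at 3.
Every branch closes; the branch above is one of them.

Unsatisfiable (every branch closes)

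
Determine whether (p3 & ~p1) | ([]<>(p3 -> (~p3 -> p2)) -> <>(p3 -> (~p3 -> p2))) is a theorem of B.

Valid

Tableau for the negation ~((p3 & ~p1) | ([]<>(p3 -> (~p3 -> p2)) -> <>(p3 -> (~p3 -> p2)))):
1. ~((p3 & ~p1) | ([]<>(p3 -> (~p3 -> p2)) -> <>(p3 -> (~p3 -> p2)))), 0
2. ~(p3 & ~p1), 0
3. ~([]<>(p3 -> (~p3 -> p2)) -> <>(p3 -> (~p3 -> p2))), 0
4. []<>(p3 -> (~p3 -> p2)), 0
5. ~<>(p3 -> (~p3 -> p2)), 0
6. <>(p3 -> (~p3 -> p2)), 0
7. ~(p3 -> (~p3 -> p2)), 0
8. p3, 0
9. ~(~p3 -> p2), 0
10. ~p3, 0
11. ~p2, 0
Accessibility: 0R0
Branch closes: p3 and ~p3 both at 0.
Every branch of the negation's tableau closes; the branch above is one of them.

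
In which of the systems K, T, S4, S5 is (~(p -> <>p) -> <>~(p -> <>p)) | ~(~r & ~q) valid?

K-tableau for the negation ~((~(p -> <>p) -> <>~(p -> <>p)) | ~(~r & ~q)):
1. ~((~(p -> <>p) -> <>~(p -> <>p)) | ~(~r & ~q)), w0
2. ~(~(p -> <>p) -> <>~(p -> <>p)), w0   [~|-rule on 1]
3. ~r & ~q, w0   [~|-rule on 1]
4. ~(p -> <>p), w0   [~->-rule on 2]
5. ~<>~(p -> <>p), w0   [~->-rule on 2]
6. ~r, w0   [&-rule on 3]
7. ~q, w0   [&-rule on 3]
8. p, w0   [~->-rule on 4]
9. ~<>p, w0   [~->-rule on 4]
Complete open branch: countermodel on a K-frame, so not valid in K.
T-tableau for the negation ~((~(p -> <>p) -> <>~(p -> <>p)) | ~(~r & ~q)):
1. ~((~(p -> <>p) -> <>~(p -> <>p)) | ~(~r & ~q)), w0
2. ~(~(p -> <>p) -> <>~(p -> <>p)), w0   [~|-rule on 1]
3. ~r & ~q, w0   [~|-rule on 1]
4. ~(p -> <>p), w0   [~->-rule on 2]
5. ~<>~(p -> <>p), w0   [~->-rule on 2]
6. ~r, w0   [&-rule on 3]
7. ~q, w0   [&-rule on 3]
8. p, w0   [~->-rule on 4]
9. ~<>p, w0   [~->-rule on 4]
10. p -> <>p, w0   [~<>-rule on 5 via w0Rw0]
11. ~p, w0   [~<>-rule on 9 via w0Rw0]
Accessibility: w0Rw0
Branch closes: p and ~p both at w0.
Every branch closes (one shown): valid in T, hence also in S4, S5 (every theorem of T is a theorem of S4 and S5).

T, S4, S5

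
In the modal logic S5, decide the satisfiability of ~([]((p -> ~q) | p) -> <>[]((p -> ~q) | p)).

1. ~([]((p -> ~q) | p) -> <>[]((p -> ~q) | p)), w0
2. []((p -> ~q) | p), w0   [~->-rule on 1]
3. ~<>[]((p -> ~q) | p), w0   [~->-rule on 1]
4. (p -> ~q) | p, w0   [[]-rule on 2 via w0Rw0]
5. ~[]((p -> ~q) | p), w0   [~<>-rule on 3 via w0Rw0]
6. p -> ~q, w0   [|-rule on 4 (branches; this branch)]
7. ~q, w0   [->-rule on 6 (branches; this branch)]
8. ~((p -> ~q) | p), w1   [~[]-rule on 5: fresh world w1, w0Rw1]
9. ~(p -> ~q), w1   [~|-rule on 8]
10. ~p, w1   [~|-rule on 8]
11. p, w1   [~->-rule on 9]
12. q, w1   [~->-rule on 9]
Accessibility: w0Rw0, w0Rw1, w1Rw0, w1Rw1
Branch closes: p and ~p both at w1.
(One branch shown.) All branches close.

No, unsatisfiable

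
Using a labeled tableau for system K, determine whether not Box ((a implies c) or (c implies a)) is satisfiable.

1. not Box ((a implies c) or (c implies a)), u
2. not ((a implies c) or (c implies a)), v
3. not (a implies c), v
4. not (c implies a), v
5. a, v
6. not c, v
7. c, v
8. not a, v
Accessibility: uRv
Branch closes: c and not c both at v.
Every branch closes; the branch above is one of them.

Unsatisfiable (every branch closes)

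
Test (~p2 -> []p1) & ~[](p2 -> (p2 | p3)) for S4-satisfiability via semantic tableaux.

1. (~p2 -> []p1) & ~[](p2 -> (p2 | p3)), 0
2. ~p2 -> []p1, 0
3. ~[](p2 -> (p2 | p3)), 0
4. []p1, 0
5. p1, 0
6. ~(p2 -> (p2 | p3)), 1
7. p2, 1
8. ~(p2 | p3), 1
9. ~p2, 1
10. ~p3, 1
Accessibility: 0R0, 0R1, 1R1
Branch closes: p2 and ~p2 both at 1.
Every branch closes; the branch above is one of them.

No, unsatisfiable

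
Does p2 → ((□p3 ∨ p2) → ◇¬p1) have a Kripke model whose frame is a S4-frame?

1. p2 → ((□p3 ∨ p2) → ◇¬p1), w0
2. (□p3 ∨ p2) → ◇¬p1, w0
3. ◇¬p1, w0
4. ¬p1, w1
Accessibility: w0Rw0, w0Rw1, w1Rw1

Satisfiable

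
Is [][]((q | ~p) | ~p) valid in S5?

No, not valid

Tableau for the negation ~[][]((q | ~p) | ~p):
1. ~[][]((q | ~p) | ~p), w0
2. ~[]((q | ~p) | ~p), w1
3. ~((q | ~p) | ~p), w2
4. ~(q | ~p), w2
5. p, w2
6. ~q, w2
Accessibility: w0Rw0, w0Rw1, w0Rw2, w1Rw0, w1Rw1, w1Rw2, w2Rw0, w2Rw1, w2Rw2
The negation has an open branch (countermodel exists).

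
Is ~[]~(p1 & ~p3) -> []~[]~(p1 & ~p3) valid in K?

Not valid

Tableau for the negation ~(~[]~(p1 & ~p3) -> []~[]~(p1 & ~p3)):
1. ~(~[]~(p1 & ~p3) -> []~[]~(p1 & ~p3)), 0
2. ~[]~(p1 & ~p3), 0   [~->-rule on 1]
3. ~[]~[]~(p1 & ~p3), 0   [~->-rule on 1]
4. p1 & ~p3, 1   [~[]-rule on 2: fresh world 1, 0R1]
5. p1, 1   [&-rule on 4]
6. ~p3, 1   [&-rule on 4]
7. []~(p1 & ~p3), 2   [~[]-rule on 3: fresh world 2, 0R2]
Accessibility: 0R1, 0R2
The negation has an open branch (countermodel exists).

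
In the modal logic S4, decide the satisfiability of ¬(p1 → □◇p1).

1. ¬(p1 → □◇p1), w0
2. p1, w0   [¬→-rule on 1]
3. ¬□◇p1, w0   [¬→-rule on 1]
4. ¬◇p1, w1   [¬□-rule on 3: fresh world w1, w0Rw1]
5. ¬p1, w1   [¬◇-rule on 4 via w1Rw1]
Accessibility: w0Rw0, w0Rw1, w1Rw1

Satisfiable (open branch found)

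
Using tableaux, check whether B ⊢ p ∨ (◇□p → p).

Valid in B

Tableau for the negation ¬(p ∨ (◇□p → p)):
1. ¬(p ∨ (◇□p → p)), 0
2. ¬p, 0   [¬∨-rule on 1]
3. ¬(◇□p → p), 0   [¬∨-rule on 1]
4. ◇□p, 0   [¬→-rule on 3]
5. □p, 1   [◇-rule on 4: fresh world 1, 0R1]
6. p, 0   [□-rule on 5 via 1R0]
Accessibility: 0R0, 0R1, 1R0, 1R1
Branch closes: p and ¬p both at 0.
Every branch of the negation's tableau closes; the branch above is one of them.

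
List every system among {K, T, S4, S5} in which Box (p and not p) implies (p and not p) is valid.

T, S4, S5

T-tableau for the negation not (Box (p and not p) implies (p and not p)):
1. not (Box (p and not p) implies (p and not p)), u
2. Box (p and not p), u   [neg-implies-rule on 1]
3. not (p and not p), u   [neg-implies-rule on 1]
4. p and not p, u   [Box-rule on 2 via uRu]
5. p, u   [and-rule on 4]
6. not p, u   [and-rule on 4]
Accessibility: uRu
Branch closes: p and not p both at u.
Every branch closes (one shown): valid in T, hence also in S4, S5 (every theorem of T is a theorem of S4 and S5).
K-tableau for the negation not (Box (p and not p) implies (p and not p)):
1. not (Box (p and not p) implies (p and not p)), u
2. Box (p and not p), u   [neg-implies-rule on 1]
3. not (p and not p), u   [neg-implies-rule on 1]
4. p, u   [neg-and-rule on 3 (branches; this branch)]
Complete open branch: countermodel on a K-frame, so not valid in K.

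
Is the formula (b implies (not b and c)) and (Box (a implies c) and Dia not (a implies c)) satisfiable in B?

Unsatisfiable (every branch closes)

1. (b implies (not b and c)) and (Box (a implies c) and Dia not (a implies c)), 0
2. b implies (not b and c), 0
3. Box (a implies c) and Dia not (a implies c), 0
4. Box (a implies c), 0
5. Dia not (a implies c), 0
6. a implies c, 0
7. not b and c, 0
8. not b, 0
9. c, 0
10. not (a implies c), 1
11. a, 1
12. not c, 1
13. a implies c, 1
14. c, 1
Accessibility: 0R0, 0R1, 1R0, 1R1
Branch closes: c and not c both at 1.
Every branch closes; the branch above is one of them.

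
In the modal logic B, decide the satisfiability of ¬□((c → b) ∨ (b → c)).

Unsatisfiable

1. ¬□((c → b) ∨ (b → c)), u
2. ¬((c → b) ∨ (b → c)), v   [¬□-rule on 1: fresh world v, uRv]
3. ¬(c → b), v   [¬∨-rule on 2]
4. ¬(b → c), v   [¬∨-rule on 2]
5. c, v   [¬→-rule on 3]
6. ¬b, v   [¬→-rule on 3]
7. b, v   [¬→-rule on 4]
8. ¬c, v   [¬→-rule on 4]
Accessibility: uRu, uRv, vRu, vRv
Branch closes: b and ¬b both at v.
Every branch closes; the branch above is one of them.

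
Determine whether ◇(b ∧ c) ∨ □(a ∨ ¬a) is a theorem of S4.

Yes, valid

Tableau for the negation ¬(◇(b ∧ c) ∨ □(a ∨ ¬a)):
1. ¬(◇(b ∧ c) ∨ □(a ∨ ¬a)), u
2. ¬◇(b ∧ c), u   [¬∨-rule on 1]
3. ¬□(a ∨ ¬a), u   [¬∨-rule on 1]
4. ¬(b ∧ c), u   [¬◇-rule on 2 via uRu]
5. ¬c, u   [¬∧-rule on 4 (branches; this branch)]
6. ¬(a ∨ ¬a), v   [¬□-rule on 3: fresh world v, uRv]
7. ¬a, v   [¬∨-rule on 6]
8. a, v   [¬∨-rule on 6]
Accessibility: uRu, uRv, vRv
Branch closes: a and ¬a both at v.
Every branch of the negation's tableau closes; the branch above is one of them.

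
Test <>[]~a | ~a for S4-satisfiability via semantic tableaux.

1. <>[]~a | ~a, w0
2. ~a, w0
Accessibility: w0Rw0

Satisfiable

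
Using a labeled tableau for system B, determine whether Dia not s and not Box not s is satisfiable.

1. Dia not s and not Box not s, 0
2. Dia not s, 0
3. not Box not s, 0
4. not s, 1
5. s, 2
Accessibility: 0R0, 0R1, 0R2, 1R0, 1R1, 2R0, 2R2

Yes, satisfiable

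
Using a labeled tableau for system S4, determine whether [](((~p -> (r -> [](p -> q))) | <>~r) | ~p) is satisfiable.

1. [](((~p -> (r -> [](p -> q))) | <>~r) | ~p), w0
2. ((~p -> (r -> [](p -> q))) | <>~r) | ~p, w0   [[]-rule on 1 via w0Rw0]
3. ~p, w0   [|-rule on 2 (branches; this branch)]
Accessibility: w0Rw0

Satisfiable (open branch found)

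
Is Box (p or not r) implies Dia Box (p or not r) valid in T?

Yes, valid

Tableau for the negation not (Box (p or not r) implies Dia Box (p or not r)):
1. not (Box (p or not r) implies Dia Box (p or not r)), u
2. Box (p or not r), u
3. not Dia Box (p or not r), u
4. p or not r, u
5. not Box (p or not r), u
6. not r, u
7. not (p or not r), v
8. not p, v
9. r, v
10. p or not r, v
11. not Box (p or not r), v
12. not r, v
Accessibility: uRu, uRv, vRv
Branch closes: r and not r both at v.
Every branch of the negation's tableau closes; the branch above is one of them.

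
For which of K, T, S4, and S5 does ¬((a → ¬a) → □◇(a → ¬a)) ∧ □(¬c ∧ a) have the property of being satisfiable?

K-tableau for the formula:
1. ¬((a → ¬a) → □◇(a → ¬a)) ∧ □(¬c ∧ a), 0
2. ¬((a → ¬a) → □◇(a → ¬a)), 0
3. □(¬c ∧ a), 0
4. a → ¬a, 0
5. ¬□◇(a → ¬a), 0
6. ¬a, 0
7. ¬◇(a → ¬a), 1
8. ¬c ∧ a, 1
9. ¬c, 1
10. a, 1
Accessibility: 0R1
Complete open branch: satisfiable in K.
T-tableau for the formula:
1. ¬((a → ¬a) → □◇(a → ¬a)) ∧ □(¬c ∧ a), 0
2. ¬((a → ¬a) → □◇(a → ¬a)), 0
3. □(¬c ∧ a), 0
4. a → ¬a, 0
5. ¬□◇(a → ¬a), 0
6. ¬c ∧ a, 0
7. ¬c, 0
8. a, 0
9. ¬a, 0
Accessibility: 0R0
Branch closes: a and ¬a both at 0.
Every branch closes (one shown): unsatisfiable in T, hence also in S4, S5 (every S4/S5-frame is a T-frame).

K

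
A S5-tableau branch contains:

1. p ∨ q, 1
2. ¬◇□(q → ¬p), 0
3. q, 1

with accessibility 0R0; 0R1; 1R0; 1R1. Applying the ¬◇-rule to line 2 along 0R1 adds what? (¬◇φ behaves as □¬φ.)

¬□(q → ¬p), 1

¬◇φ behaves as □¬φ: propagate the negated body to each accessible world.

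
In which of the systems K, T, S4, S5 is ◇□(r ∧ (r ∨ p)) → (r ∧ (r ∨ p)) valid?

S5

S4-tableau for the negation ¬(◇□(r ∧ (r ∨ p)) → (r ∧ (r ∨ p))):
1. ¬(◇□(r ∧ (r ∨ p)) → (r ∧ (r ∨ p))), w0
2. ◇□(r ∧ (r ∨ p)), w0   [¬→-rule on 1]
3. ¬(r ∧ (r ∨ p)), w0   [¬→-rule on 1]
4. ¬(r ∨ p), w0   [¬∧-rule on 3 (branches; this branch)]
5. ¬r, w0   [¬∨-rule on 4]
6. ¬p, w0   [¬∨-rule on 4]
7. □(r ∧ (r ∨ p)), w1   [◇-rule on 2: fresh world w1, w0Rw1]
8. r ∧ (r ∨ p), w1   [□-rule on 7 via w1Rw1]
9. r, w1   [∧-rule on 8]
10. r ∨ p, w1   [∧-rule on 8]
11. p, w1   [∨-rule on 10 (branches; this branch)]
Accessibility: w0Rw0, w0Rw1, w1Rw1
Complete open branch: countermodel on an S4-frame, so not valid in S4, nor in K, T (the same frame is also a K-frame and a T-frame).
S5-tableau for the negation ¬(◇□(r ∧ (r ∨ p)) → (r ∧ (r ∨ p))):
1. ¬(◇□(r ∧ (r ∨ p)) → (r ∧ (r ∨ p))), w0
2. ◇□(r ∧ (r ∨ p)), w0   [¬→-rule on 1]
3. ¬(r ∧ (r ∨ p)), w0   [¬→-rule on 1]
4. ¬(r ∨ p), w0   [¬∧-rule on 3 (branches; this branch)]
5. ¬r, w0   [¬∨-rule on 4]
6. ¬p, w0   [¬∨-rule on 4]
7. □(r ∧ (r ∨ p)), w1   [◇-rule on 2: fresh world w1, w0Rw1]
8. r ∧ (r ∨ p), w0   [□-rule on 7 via w1Rw0]
9. r, w0   [∧-rule on 8]
10. r ∨ p, w0   [∧-rule on 8]
Accessibility: w0Rw0, w0Rw1, w1Rw0, w1Rw1
Branch closes: r and ¬r both at w0.
Every branch closes (one shown): valid in S5.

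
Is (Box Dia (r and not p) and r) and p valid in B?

Tableau for the negation not ((Box Dia (r and not p) and r) and p):
1. not ((Box Dia (r and not p) and r) and p), 0
2. not p, 0
Accessibility: 0R0
The negation has an open branch (countermodel exists).

Not valid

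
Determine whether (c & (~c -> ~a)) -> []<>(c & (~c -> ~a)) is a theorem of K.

No, not valid

Tableau for the negation ~((c & (~c -> ~a)) -> []<>(c & (~c -> ~a))):
1. ~((c & (~c -> ~a)) -> []<>(c & (~c -> ~a))), 0
2. c & (~c -> ~a), 0   [~->-rule on 1]
3. ~[]<>(c & (~c -> ~a)), 0   [~->-rule on 1]
4. c, 0   [&-rule on 2]
5. ~c -> ~a, 0   [&-rule on 2]
6. ~a, 0   [->-rule on 5 (branches; this branch)]
7. ~<>(c & (~c -> ~a)), 1   [~[]-rule on 3: fresh world 1, 0R1]
Accessibility: 0R1
The negation has an open branch (countermodel exists).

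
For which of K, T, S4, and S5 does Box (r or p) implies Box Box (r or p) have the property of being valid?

T-tableau for the negation not (Box (r or p) implies Box Box (r or p)):
1. not (Box (r or p) implies Box Box (r or p)), w0
2. Box (r or p), w0
3. not Box Box (r or p), w0
4. r or p, w0
5. p, w0
6. not Box (r or p), w1
7. r or p, w1
8. p, w1
9. not (r or p), w2
10. not r, w2
11. not p, w2
Accessibility: w0Rw0, w0Rw1, w1Rw1, w1Rw2, w2Rw2
Complete open branch: countermodel on a T-frame, so not valid in T, nor in K (the same frame is also a K-frame).
S4-tableau for the negation not (Box (r or p) implies Box Box (r or p)):
1. not (Box (r or p) implies Box Box (r or p)), w0
2. Box (r or p), w0
3. not Box Box (r or p), w0
4. r or p, w0
5. p, w0
6. not Box (r or p), w1
7. r or p, w1
8. p, w1
9. not (r or p), w2
10. not r, w2
11. not p, w2
12. r or p, w2
13. p, w2
Accessibility: w0Rw0, w0Rw1, w0Rw2, w1Rw1, w1Rw2, w2Rw2
Branch closes: p and not p both at w2.
Every branch closes (one shown): valid in S4, hence also in S5 (every theorem of S4 is a theorem of S5).

S4, S5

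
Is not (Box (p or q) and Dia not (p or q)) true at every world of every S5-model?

Tableau for the negation Box (p or q) and Dia not (p or q):
1. Box (p or q) and Dia not (p or q), u
2. Box (p or q), u
3. Dia not (p or q), u
4. p or q, u
5. q, u
6. not (p or q), v
7. not p, v
8. not q, v
9. p or q, v
10. q, v
Accessibility: uRu, uRv, vRu, vRv
Branch closes: q and not q both at v.
All branches of the negation close; one closing branch shown above.

Valid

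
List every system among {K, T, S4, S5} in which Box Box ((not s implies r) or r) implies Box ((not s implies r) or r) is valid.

T, S4, S5

T-tableau for the negation not (Box Box ((not s implies r) or r) implies Box ((not s implies r) or r)):
1. not (Box Box ((not s implies r) or r) implies Box ((not s implies r) or r)), 0
2. Box Box ((not s implies r) or r), 0   [neg-implies-rule on 1]
3. not Box ((not s implies r) or r), 0   [neg-implies-rule on 1]
4. Box ((not s implies r) or r), 0   [Box-rule on 2 via 0R0]
5. (not s implies r) or r, 0   [Box-rule on 4 via 0R0]
6. not s implies r, 0   [or-rule on 5 (branches; this branch)]
7. r, 0   [implies-rule on 6 (branches; this branch)]
8. not ((not s implies r) or r), 1   [neg-Box-rule on 3: fresh world 1, 0R1]
9. not (not s implies r), 1   [neg-or-rule on 8]
10. not r, 1   [neg-or-rule on 8]
11. not s, 1   [neg-implies-rule on 9]
12. Box ((not s implies r) or r), 1   [Box-rule on 2 via 0R1]
13. (not s implies r) or r, 1   [Box-rule on 4 via 0R1]
14. not s implies r, 1   [or-rule on 13 (branches; this branch)]
15. r, 1   [implies-rule on 14 (branches; this branch)]
Accessibility: 0R0, 0R1, 1R1
Branch closes: r and not r both at 1.
Every branch closes (one shown): valid in T, hence also in S4, S5 (every theorem of T is a theorem of S4 and S5).
K-tableau for the negation not (Box Box ((not s implies r) or r) implies Box ((not s implies r) or r)):
1. not (Box Box ((not s implies r) or r) implies Box ((not s implies r) or r)), 0
2. Box Box ((not s implies r) or r), 0   [neg-implies-rule on 1]
3. not Box ((not s implies r) or r), 0   [neg-implies-rule on 1]
4. not ((not s implies r) or r), 1   [neg-Box-rule on 3: fresh world 1, 0R1]
5. not (not s implies r), 1   [neg-or-rule on 4]
6. not r, 1   [neg-or-rule on 4]
7. not s, 1   [neg-implies-rule on 5]
8. Box ((not s implies r) or r), 1   [Box-rule on 2 via 0R1]
Accessibility: 0R1
Complete open branch: countermodel on a K-frame, so not valid in K.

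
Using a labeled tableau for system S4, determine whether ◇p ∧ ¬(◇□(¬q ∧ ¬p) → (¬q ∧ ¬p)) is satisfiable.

Satisfiable (open branch found)

1. ◇p ∧ ¬(◇□(¬q ∧ ¬p) → (¬q ∧ ¬p)), u
2. ◇p, u   [∧-rule on 1]
3. ¬(◇□(¬q ∧ ¬p) → (¬q ∧ ¬p)), u   [∧-rule on 1]
4. ◇□(¬q ∧ ¬p), u   [¬→-rule on 3]
5. ¬(¬q ∧ ¬p), u   [¬→-rule on 3]
6. p, u   [¬∧-rule on 5 (branches; this branch)]
7. p, v   [◇-rule on 2: fresh world v, uRv]
8. □(¬q ∧ ¬p), w   [◇-rule on 4: fresh world w, uRw]
9. ¬q ∧ ¬p, w   [□-rule on 8 via wRw]
10. ¬q, w   [∧-rule on 9]
11. ¬p, w   [∧-rule on 9]
Accessibility: uRu, uRv, uRw, vRv, wRw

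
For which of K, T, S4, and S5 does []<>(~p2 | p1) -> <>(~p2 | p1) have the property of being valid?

T, S4, S5

T-tableau for the negation ~([]<>(~p2 | p1) -> <>(~p2 | p1)):
1. ~([]<>(~p2 | p1) -> <>(~p2 | p1)), u
2. []<>(~p2 | p1), u   [~->-rule on 1]
3. ~<>(~p2 | p1), u   [~->-rule on 1]
4. <>(~p2 | p1), u   [[]-rule on 2 via uRu]
5. ~(~p2 | p1), u   [~<>-rule on 3 via uRu]
6. p2, u   [~|-rule on 5]
7. ~p1, u   [~|-rule on 5]
8. ~p2 | p1, v   [<>-rule on 4: fresh world v, uRv]
9. <>(~p2 | p1), v   [[]-rule on 2 via uRv]
10. ~(~p2 | p1), v   [~<>-rule on 3 via uRv]
11. p2, v   [~|-rule on 10]
12. ~p1, v   [~|-rule on 10]
13. p1, v   [|-rule on 8 (branches; this branch)]
Accessibility: uRu, uRv, vRv
Branch closes: p1 and ~p1 both at v.
Every branch closes (one shown): valid in T, hence also in S4, S5 (every theorem of T is a theorem of S4 and S5).
K-tableau for the negation ~([]<>(~p2 | p1) -> <>(~p2 | p1)):
1. ~([]<>(~p2 | p1) -> <>(~p2 | p1)), u
2. []<>(~p2 | p1), u   [~->-rule on 1]
3. ~<>(~p2 | p1), u   [~->-rule on 1]
Complete open branch: countermodel on a K-frame, so not valid in K.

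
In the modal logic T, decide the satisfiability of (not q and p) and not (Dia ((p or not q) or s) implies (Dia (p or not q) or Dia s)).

No, unsatisfiable

1. (not q and p) and not (Dia ((p or not q) or s) implies (Dia (p or not q) or Dia s)), 0
2. not q and p, 0
3. not (Dia ((p or not q) or s) implies (Dia (p or not q) or Dia s)), 0
4. not q, 0
5. p, 0
6. Dia ((p or not q) or s), 0
7. not (Dia (p or not q) or Dia s), 0
8. not Dia (p or not q), 0
9. not Dia s, 0
10. not (p or not q), 0
11. not p, 0
12. q, 0
Accessibility: 0R0
Branch closes: p and not p both at 0.
(One branch shown.) All branches close.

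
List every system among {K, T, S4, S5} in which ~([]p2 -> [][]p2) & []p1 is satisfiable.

K, T

T-tableau for the formula:
1. ~([]p2 -> [][]p2) & []p1, u
2. ~([]p2 -> [][]p2), u
3. []p1, u
4. []p2, u
5. ~[][]p2, u
6. p1, u
7. p2, u
8. ~[]p2, v
9. p1, v
10. p2, v
11. ~p2, w
Accessibility: uRu, uRv, vRv, vRw, wRw
Complete open branch: satisfiable in T, hence also in K (this T-model is also a K-model).
S4-tableau for the formula:
1. ~([]p2 -> [][]p2) & []p1, u
2. ~([]p2 -> [][]p2), u
3. []p1, u
4. []p2, u
5. ~[][]p2, u
6. p1, u
7. p2, u
8. ~[]p2, v
9. p1, v
10. p2, v
11. ~p2, w
12. p1, w
13. p2, w
Accessibility: uRu, uRv, uRw, vRv, vRw, wRw
Branch closes: p2 and ~p2 both at w.
Every branch closes (one shown): unsatisfiable in S4, hence also in S5 (every S5-frame is an S4-frame).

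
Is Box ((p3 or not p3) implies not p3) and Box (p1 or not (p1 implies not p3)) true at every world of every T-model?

Tableau for the negation not (Box ((p3 or not p3) implies not p3) and Box (p1 or not (p1 implies not p3))):
1. not (Box ((p3 or not p3) implies not p3) and Box (p1 or not (p1 implies not p3))), w0
2. not Box (p1 or not (p1 implies not p3)), w0
3. not (p1 or not (p1 implies not p3)), w1
4. not p1, w1
5. p1 implies not p3, w1
6. not p3, w1
Accessibility: w0Rw0, w0Rw1, w1Rw1
The negation has an open branch (countermodel exists).

Invalid (countermodel exists)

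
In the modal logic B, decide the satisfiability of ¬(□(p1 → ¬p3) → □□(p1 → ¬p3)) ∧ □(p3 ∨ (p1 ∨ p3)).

1. ¬(□(p1 → ¬p3) → □□(p1 → ¬p3)) ∧ □(p3 ∨ (p1 ∨ p3)), 0
2. ¬(□(p1 → ¬p3) → □□(p1 → ¬p3)), 0
3. □(p3 ∨ (p1 ∨ p3)), 0
4. □(p1 → ¬p3), 0
5. ¬□□(p1 → ¬p3), 0
6. p3 ∨ (p1 ∨ p3), 0
7. p1 → ¬p3, 0
8. p1 ∨ p3, 0
9. ¬p3, 0
10. p1, 0
11. ¬□(p1 → ¬p3), 1
12. p3 ∨ (p1 ∨ p3), 1
13. p1 → ¬p3, 1
14. p1 ∨ p3, 1
15. ¬p3, 1
16. p1, 1
17. ¬(p1 → ¬p3), 2
18. p1, 2
19. p3, 2
Accessibility: 0R0, 0R1, 1R0, 1R1, 1R2, 2R1, 2R2

Satisfiable (open branch found)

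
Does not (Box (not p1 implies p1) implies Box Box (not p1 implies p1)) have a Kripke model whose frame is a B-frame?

1. not (Box (not p1 implies p1) implies Box Box (not p1 implies p1)), 0
2. Box (not p1 implies p1), 0
3. not Box Box (not p1 implies p1), 0
4. not p1 implies p1, 0
5. p1, 0
6. not Box (not p1 implies p1), 1
7. not p1 implies p1, 1
8. p1, 1
9. not (not p1 implies p1), 2
10. not p1, 2
Accessibility: 0R0, 0R1, 1R0, 1R1, 1R2, 2R1, 2R2

Satisfiable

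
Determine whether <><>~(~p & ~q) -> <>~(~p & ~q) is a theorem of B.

Not valid

Tableau for the negation ~(<><>~(~p & ~q) -> <>~(~p & ~q)):
1. ~(<><>~(~p & ~q) -> <>~(~p & ~q)), u
2. <><>~(~p & ~q), u   [~->-rule on 1]
3. ~<>~(~p & ~q), u   [~->-rule on 1]
4. ~p & ~q, u   [~<>-rule on 3 via uRu]
5. ~p, u   [&-rule on 4]
6. ~q, u   [&-rule on 4]
7. <>~(~p & ~q), v   [<>-rule on 2: fresh world v, uRv]
8. ~p & ~q, v   [~<>-rule on 3 via uRv]
9. ~p, v   [&-rule on 8]
10. ~q, v   [&-rule on 8]
11. ~(~p & ~q), w   [<>-rule on 7: fresh world w, vRw]
12. q, w   [~&-rule on 11 (branches; this branch)]
Accessibility: uRu, uRv, vRu, vRv, vRw, wRv, wRw
The negation has an open branch (countermodel exists).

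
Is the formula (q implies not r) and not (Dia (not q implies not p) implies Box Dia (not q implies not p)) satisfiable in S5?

1. (q implies not r) and not (Dia (not q implies not p) implies Box Dia (not q implies not p)), 0
2. q implies not r, 0
3. not (Dia (not q implies not p) implies Box Dia (not q implies not p)), 0
4. Dia (not q implies not p), 0
5. not Box Dia (not q implies not p), 0
6. not r, 0
7. not q implies not p, 1
8. not p, 1
9. not Dia (not q implies not p), 2
10. not (not q implies not p), 0
11. not q, 0
12. p, 0
13. not (not q implies not p), 1
14. not q, 1
15. p, 1
Accessibility: 0R0, 0R1, 0R2, 1R0, 1R1, 1R2, 2R0, 2R1, 2R2
Branch closes: p and not p both at 1.
(One branch shown.) All branches close.

No, unsatisfiable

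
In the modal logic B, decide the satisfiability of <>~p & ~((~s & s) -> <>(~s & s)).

1. <>~p & ~((~s & s) -> <>(~s & s)), 0
2. <>~p, 0
3. ~((~s & s) -> <>(~s & s)), 0
4. ~s & s, 0
5. ~<>(~s & s), 0
6. ~s, 0
7. s, 0
Accessibility: 0R0
Branch closes: s and ~s both at 0.
(One branch shown.) All branches close.

Unsatisfiable (every branch closes)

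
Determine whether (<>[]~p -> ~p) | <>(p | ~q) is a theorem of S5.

Valid in S5

Tableau for the negation ~((<>[]~p -> ~p) | <>(p | ~q)):
1. ~((<>[]~p -> ~p) | <>(p | ~q)), w0
2. ~(<>[]~p -> ~p), w0   [~|-rule on 1]
3. ~<>(p | ~q), w0   [~|-rule on 1]
4. <>[]~p, w0   [~->-rule on 2]
5. p, w0   [~->-rule on 2]
6. ~(p | ~q), w0   [~<>-rule on 3 via w0Rw0]
7. ~p, w0   [~|-rule on 6]
8. q, w0   [~|-rule on 6]
Accessibility: w0Rw0
Branch closes: p and ~p both at w0.
All branches of the negation close; one closing branch shown above.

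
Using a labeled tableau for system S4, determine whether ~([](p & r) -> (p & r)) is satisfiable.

1. ~([](p & r) -> (p & r)), 0
2. [](p & r), 0   [~->-rule on 1]
3. ~(p & r), 0   [~->-rule on 1]
4. p & r, 0   [[]-rule on 2 via 0R0]
5. p, 0   [&-rule on 4]
6. r, 0   [&-rule on 4]
7. ~r, 0   [~&-rule on 3 (branches; this branch)]
Accessibility: 0R0
Branch closes: r and ~r both at 0.
All branches of the tableau close; one closing branch shown above.

Unsatisfiable (every branch closes)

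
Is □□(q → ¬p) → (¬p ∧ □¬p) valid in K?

Not valid

Tableau for the negation ¬(□□(q → ¬p) → (¬p ∧ □¬p)):
1. ¬(□□(q → ¬p) → (¬p ∧ □¬p)), 0
2. □□(q → ¬p), 0   [¬→-rule on 1]
3. ¬(¬p ∧ □¬p), 0   [¬→-rule on 1]
4. ¬□¬p, 0   [¬∧-rule on 3 (branches; this branch)]
5. p, 1   [¬□-rule on 4: fresh world 1, 0R1]
6. □(q → ¬p), 1   [□-rule on 2 via 0R1]
Accessibility: 0R1
The negation has an open branch (countermodel exists).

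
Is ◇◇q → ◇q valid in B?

Tableau for the negation ¬(◇◇q → ◇q):
1. ¬(◇◇q → ◇q), u
2. ◇◇q, u
3. ¬◇q, u
4. ¬q, u
5. ◇q, v
6. ¬q, v
7. q, w
Accessibility: uRu, uRv, vRu, vRv, vRw, wRv, wRw
The negation has an open branch (countermodel exists).

No, not valid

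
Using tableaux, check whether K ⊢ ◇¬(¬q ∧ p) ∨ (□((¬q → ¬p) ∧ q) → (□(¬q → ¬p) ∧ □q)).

Yes, valid

Tableau for the negation ¬(◇¬(¬q ∧ p) ∨ (□((¬q → ¬p) ∧ q) → (□(¬q → ¬p) ∧ □q))):
1. ¬(◇¬(¬q ∧ p) ∨ (□((¬q → ¬p) ∧ q) → (□(¬q → ¬p) ∧ □q))), w0
2. ¬◇¬(¬q ∧ p), w0   [¬∨-rule on 1]
3. ¬(□((¬q → ¬p) ∧ q) → (□(¬q → ¬p) ∧ □q)), w0   [¬∨-rule on 1]
4. □((¬q → ¬p) ∧ q), w0   [¬→-rule on 3]
5. ¬(□(¬q → ¬p) ∧ □q), w0   [¬→-rule on 3]
6. ¬□(¬q → ¬p), w0   [¬∧-rule on 5 (branches; this branch)]
7. ¬(¬q → ¬p), w1   [¬□-rule on 6: fresh world w1, w0Rw1]
8. ¬q, w1   [¬→-rule on 7]
9. p, w1   [¬→-rule on 7]
10. ¬q ∧ p, w1   [¬◇-rule on 2 via w0Rw1]
11. (¬q → ¬p) ∧ q, w1   [□-rule on 4 via w0Rw1]
12. ¬q → ¬p, w1   [∧-rule on 11]
13. q, w1   [∧-rule on 11]
Accessibility: w0Rw1
Branch closes: q and ¬q both at w1.
All branches of the negation close; one closing branch shown above.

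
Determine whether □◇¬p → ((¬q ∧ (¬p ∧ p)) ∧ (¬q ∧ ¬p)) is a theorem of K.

Tableau for the negation ¬(□◇¬p → ((¬q ∧ (¬p ∧ p)) ∧ (¬q ∧ ¬p))):
1. ¬(□◇¬p → ((¬q ∧ (¬p ∧ p)) ∧ (¬q ∧ ¬p))), u
2. □◇¬p, u
3. ¬((¬q ∧ (¬p ∧ p)) ∧ (¬q ∧ ¬p)), u
4. ¬(¬q ∧ ¬p), u
5. p, u
The negation has an open branch (countermodel exists).

Invalid (countermodel exists)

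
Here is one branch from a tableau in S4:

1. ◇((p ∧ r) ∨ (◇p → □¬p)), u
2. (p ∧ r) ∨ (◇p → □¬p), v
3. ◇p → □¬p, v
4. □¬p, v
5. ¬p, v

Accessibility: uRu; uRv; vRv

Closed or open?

There is no literal clash: for every atom and world, at most one sign appears.

No, open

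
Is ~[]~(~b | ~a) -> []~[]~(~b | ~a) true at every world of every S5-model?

Valid in S5

Tableau for the negation ~(~[]~(~b | ~a) -> []~[]~(~b | ~a)):
1. ~(~[]~(~b | ~a) -> []~[]~(~b | ~a)), 0
2. ~[]~(~b | ~a), 0   [~->-rule on 1]
3. ~[]~[]~(~b | ~a), 0   [~->-rule on 1]
4. ~b | ~a, 1   [~[]-rule on 2: fresh world 1, 0R1]
5. ~a, 1   [|-rule on 4 (branches; this branch)]
6. []~(~b | ~a), 2   [~[]-rule on 3: fresh world 2, 0R2]
7. ~(~b | ~a), 0   [[]-rule on 6 via 2R0]
8. b, 0   [~|-rule on 7]
9. a, 0   [~|-rule on 7]
10. ~(~b | ~a), 1   [[]-rule on 6 via 2R1]
11. b, 1   [~|-rule on 10]
12. a, 1   [~|-rule on 10]
Accessibility: 0R0, 0R1, 0R2, 1R0, 1R1, 1R2, 2R0, 2R1, 2R2
Branch closes: a and ~a both at 1.
Every branch of the negation's tableau closes; the branch above is one of them.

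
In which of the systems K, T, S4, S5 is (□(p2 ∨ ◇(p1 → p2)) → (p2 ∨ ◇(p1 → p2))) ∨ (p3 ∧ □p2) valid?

T-tableau for the negation ¬((□(p2 ∨ ◇(p1 → p2)) → (p2 ∨ ◇(p1 → p2))) ∨ (p3 ∧ □p2)):
1. ¬((□(p2 ∨ ◇(p1 → p2)) → (p2 ∨ ◇(p1 → p2))) ∨ (p3 ∧ □p2)), u
2. ¬(□(p2 ∨ ◇(p1 → p2)) → (p2 ∨ ◇(p1 → p2))), u   [¬∨-rule on 1]
3. ¬(p3 ∧ □p2), u   [¬∨-rule on 1]
4. □(p2 ∨ ◇(p1 → p2)), u   [¬→-rule on 2]
5. ¬(p2 ∨ ◇(p1 → p2)), u   [¬→-rule on 2]
6. ¬p2, u   [¬∨-rule on 5]
7. ¬◇(p1 → p2), u   [¬∨-rule on 5]
8. p2 ∨ ◇(p1 → p2), u   [□-rule on 4 via uRu]
9. ¬(p1 → p2), u   [¬◇-rule on 7 via uRu]
10. p1, u   [¬→-rule on 9]
11. ¬□p2, u   [¬∧-rule on 3 (branches; this branch)]
12. ◇(p1 → p2), u   [∨-rule on 8 (branches; this branch)]
13. ¬p2, v   [¬□-rule on 11: fresh world v, uRv]
14. p2 ∨ ◇(p1 → p2), v   [□-rule on 4 via uRv]
15. ¬(p1 → p2), v   [¬◇-rule on 7 via uRv]
16. p1, v   [¬→-rule on 15]
17. ◇(p1 → p2), v   [∨-rule on 14 (branches; this branch)]
18. p1 → p2, w   [◇-rule on 12: fresh world w, uRw]
19. p2 ∨ ◇(p1 → p2), w   [□-rule on 4 via uRw]
20. ¬(p1 → p2), w   [¬◇-rule on 7 via uRw]
21. p1, w   [¬→-rule on 20]
22. ¬p2, w   [¬→-rule on 20]
23. p2, w   [→-rule on 18 (branches; this branch)]
Accessibility: uRu, uRv, uRw, vRv, wRw
Branch closes: p2 and ¬p2 both at w.
Every branch closes (one shown): valid in T, hence also in S4, S5 (every theorem of T is a theorem of S4 and S5).
K-tableau for the negation ¬((□(p2 ∨ ◇(p1 → p2)) → (p2 ∨ ◇(p1 → p2))) ∨ (p3 ∧ □p2)):
1. ¬((□(p2 ∨ ◇(p1 → p2)) → (p2 ∨ ◇(p1 → p2))) ∨ (p3 ∧ □p2)), u
2. ¬(□(p2 ∨ ◇(p1 → p2)) → (p2 ∨ ◇(p1 → p2))), u   [¬∨-rule on 1]
3. ¬(p3 ∧ □p2), u   [¬∨-rule on 1]
4. □(p2 ∨ ◇(p1 → p2)), u   [¬→-rule on 2]
5. ¬(p2 ∨ ◇(p1 → p2)), u   [¬→-rule on 2]
6. ¬p2, u   [¬∨-rule on 5]
7. ¬◇(p1 → p2), u   [¬∨-rule on 5]
8. ¬□p2, u   [¬∧-rule on 3 (branches; this branch)]
9. ¬p2, v   [¬□-rule on 8: fresh world v, uRv]
10. p2 ∨ ◇(p1 → p2), v   [□-rule on 4 via uRv]
11. ¬(p1 → p2), v   [¬◇-rule on 7 via uRv]
12. p1, v   [¬→-rule on 11]
13. ◇(p1 → p2), v   [∨-rule on 10 (branches; this branch)]
14. p1 → p2, w   [◇-rule on 13: fresh world w, vRw]
15. p2, w   [→-rule on 14 (branches; this branch)]
Accessibility: uRv, vRw
Complete open branch: countermodel on a K-frame, so not valid in K.

T, S4, S5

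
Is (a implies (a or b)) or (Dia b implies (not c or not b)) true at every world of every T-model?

Tableau for the negation not ((a implies (a or b)) or (Dia b implies (not c or not b))):
1. not ((a implies (a or b)) or (Dia b implies (not c or not b))), w0
2. not (a implies (a or b)), w0
3. not (Dia b implies (not c or not b)), w0
4. a, w0
5. not (a or b), w0
6. Dia b, w0
7. not (not c or not b), w0
8. not a, w0
9. not b, w0
Accessibility: w0Rw0
Branch closes: a and not a both at w0.
All branches of the negation close; one closing branch shown above.

Valid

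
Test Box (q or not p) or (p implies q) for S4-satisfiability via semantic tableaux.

Yes, satisfiable

1. Box (q or not p) or (p implies q), u
2. p implies q, u
3. q, u
Accessibility: uRu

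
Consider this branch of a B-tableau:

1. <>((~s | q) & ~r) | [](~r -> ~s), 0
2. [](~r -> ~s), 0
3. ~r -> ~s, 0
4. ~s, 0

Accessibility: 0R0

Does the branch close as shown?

Not closed

No atom appears with both signs at the same world.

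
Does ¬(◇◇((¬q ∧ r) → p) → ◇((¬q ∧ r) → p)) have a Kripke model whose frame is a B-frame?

1. ¬(◇◇((¬q ∧ r) → p) → ◇((¬q ∧ r) → p)), w0
2. ◇◇((¬q ∧ r) → p), w0
3. ¬◇((¬q ∧ r) → p), w0
4. ¬((¬q ∧ r) → p), w0
5. ¬q ∧ r, w0
6. ¬p, w0
7. ¬q, w0
8. r, w0
9. ◇((¬q ∧ r) → p), w1
10. ¬((¬q ∧ r) → p), w1
11. ¬q ∧ r, w1
12. ¬p, w1
13. ¬q, w1
14. r, w1
15. (¬q ∧ r) → p, w2
16. p, w2
Accessibility: w0Rw0, w0Rw1, w1Rw0, w1Rw1, w1Rw2, w2Rw1, w2Rw2

Yes, satisfiable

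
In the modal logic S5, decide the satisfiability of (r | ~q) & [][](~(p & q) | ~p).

Satisfiable

1. (r | ~q) & [][](~(p & q) | ~p), w0
2. r | ~q, w0   [&-rule on 1]
3. [][](~(p & q) | ~p), w0   [&-rule on 1]
4. [](~(p & q) | ~p), w0   [[]-rule on 3 via w0Rw0]
5. ~(p & q) | ~p, w0   [[]-rule on 4 via w0Rw0]
6. ~q, w0   [|-rule on 2 (branches; this branch)]
7. ~p, w0   [|-rule on 5 (branches; this branch)]
Accessibility: w0Rw0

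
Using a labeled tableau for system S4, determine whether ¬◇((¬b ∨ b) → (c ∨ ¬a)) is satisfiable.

1. ¬◇((¬b ∨ b) → (c ∨ ¬a)), u
2. ¬((¬b ∨ b) → (c ∨ ¬a)), u   [¬◇-rule on 1 via uRu]
3. ¬b ∨ b, u   [¬→-rule on 2]
4. ¬(c ∨ ¬a), u   [¬→-rule on 2]
5. ¬c, u   [¬∨-rule on 4]
6. a, u   [¬∨-rule on 4]
7. b, u   [∨-rule on 3 (branches; this branch)]
Accessibility: uRu

Satisfiable (open branch found)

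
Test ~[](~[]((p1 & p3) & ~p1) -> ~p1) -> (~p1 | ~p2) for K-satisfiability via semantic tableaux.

Satisfiable (open branch found)

1. ~[](~[]((p1 & p3) & ~p1) -> ~p1) -> (~p1 | ~p2), 0
2. ~p1 | ~p2, 0
3. ~p2, 0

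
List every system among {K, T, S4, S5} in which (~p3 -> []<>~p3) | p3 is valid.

S5-tableau for the negation ~((~p3 -> []<>~p3) | p3):
1. ~((~p3 -> []<>~p3) | p3), u
2. ~(~p3 -> []<>~p3), u
3. ~p3, u
4. ~[]<>~p3, u
5. ~<>~p3, v
6. p3, u
Accessibility: uRu, uRv, vRu, vRv
Branch closes: p3 and ~p3 both at u.
Every branch closes (one shown): valid in S5.
S4-tableau for the negation ~((~p3 -> []<>~p3) | p3):
1. ~((~p3 -> []<>~p3) | p3), u
2. ~(~p3 -> []<>~p3), u
3. ~p3, u
4. ~[]<>~p3, u
5. ~<>~p3, v
6. p3, v
Accessibility: uRu, uRv, vRv
Complete open branch: countermodel on an S4-frame, so not valid in S4, nor in K, T (the same frame is also a K-frame and a T-frame).

S5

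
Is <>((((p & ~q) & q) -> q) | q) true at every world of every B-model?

Tableau for the negation ~<>((((p & ~q) & q) -> q) | q):
1. ~<>((((p & ~q) & q) -> q) | q), w0
2. ~((((p & ~q) & q) -> q) | q), w0
3. ~(((p & ~q) & q) -> q), w0
4. ~q, w0
5. (p & ~q) & q, w0
6. p & ~q, w0
7. q, w0
Accessibility: w0Rw0
Branch closes: q and ~q both at w0.
All branches of the negation close; one closing branch shown above.

Yes, valid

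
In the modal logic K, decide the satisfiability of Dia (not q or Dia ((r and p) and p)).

Yes, satisfiable

1. Dia (not q or Dia ((r and p) and p)), 0
2. not q or Dia ((r and p) and p), 1
3. Dia ((r and p) and p), 1
4. (r and p) and p, 2
5. r and p, 2
6. p, 2
7. r, 2
Accessibility: 0R1, 1R2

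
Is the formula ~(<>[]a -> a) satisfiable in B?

1. ~(<>[]a -> a), 0
2. <>[]a, 0
3. ~a, 0
4. []a, 1
5. a, 0
Accessibility: 0R0, 0R1, 1R0, 1R1
Branch closes: a and ~a both at 0.
Every branch closes; the branch above is one of them.

No, unsatisfiable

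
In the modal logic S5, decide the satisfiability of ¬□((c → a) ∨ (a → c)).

Unsatisfiable

1. ¬□((c → a) ∨ (a → c)), w0
2. ¬((c → a) ∨ (a → c)), w1
3. ¬(c → a), w1
4. ¬(a → c), w1
5. c, w1
6. ¬a, w1
7. a, w1
8. ¬c, w1
Accessibility: w0Rw0, w0Rw1, w1Rw0, w1Rw1
Branch closes: a and ¬a both at w1.
All branches of the tableau close; one closing branch shown above.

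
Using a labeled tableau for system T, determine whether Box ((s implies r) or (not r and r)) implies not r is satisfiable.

Yes, satisfiable

1. Box ((s implies r) or (not r and r)) implies not r, u
2. not r, u
Accessibility: uRu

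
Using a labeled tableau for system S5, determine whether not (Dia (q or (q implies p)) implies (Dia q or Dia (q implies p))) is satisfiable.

Unsatisfiable (every branch closes)

1. not (Dia (q or (q implies p)) implies (Dia q or Dia (q implies p))), w0
2. Dia (q or (q implies p)), w0   [neg-implies-rule on 1]
3. not (Dia q or Dia (q implies p)), w0   [neg-implies-rule on 1]
4. not Dia q, w0   [neg-or-rule on 3]
5. not Dia (q implies p), w0   [neg-or-rule on 3]
6. not q, w0   [neg-Dia-rule on 4 via w0Rw0]
7. not (q implies p), w0   [neg-Dia-rule on 5 via w0Rw0]
8. q, w0   [neg-implies-rule on 7]
9. not p, w0   [neg-implies-rule on 7]
Accessibility: w0Rw0
Branch closes: q and not q both at w0.
All branches of the tableau close; one closing branch shown above.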